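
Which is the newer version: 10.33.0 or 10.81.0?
10.81.0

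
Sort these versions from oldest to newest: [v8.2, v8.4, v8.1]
[v8.1, v8.2, v8.4]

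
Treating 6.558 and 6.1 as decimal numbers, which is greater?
6.558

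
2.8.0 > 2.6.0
True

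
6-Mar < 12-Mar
True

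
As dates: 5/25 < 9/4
True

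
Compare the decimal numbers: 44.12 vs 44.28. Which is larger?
44.28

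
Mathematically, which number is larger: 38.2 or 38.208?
38.208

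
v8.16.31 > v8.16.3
True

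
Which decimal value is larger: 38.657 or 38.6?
38.657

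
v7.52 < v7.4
False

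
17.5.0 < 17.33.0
True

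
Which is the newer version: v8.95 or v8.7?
v8.95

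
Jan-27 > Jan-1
True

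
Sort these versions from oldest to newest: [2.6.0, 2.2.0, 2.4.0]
[2.2.0, 2.4.0, 2.6.0]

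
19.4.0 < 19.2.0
False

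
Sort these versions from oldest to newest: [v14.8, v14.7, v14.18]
[v14.7, v14.8, v14.18]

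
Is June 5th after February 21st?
Yes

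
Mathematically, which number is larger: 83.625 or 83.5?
83.625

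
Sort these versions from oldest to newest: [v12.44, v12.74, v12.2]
[v12.2, v12.44, v12.74]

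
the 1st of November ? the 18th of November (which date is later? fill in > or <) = <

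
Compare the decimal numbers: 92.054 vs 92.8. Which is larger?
92.8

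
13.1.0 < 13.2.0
True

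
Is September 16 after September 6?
Yes. Day 16 comes after day 6 in September — this is a date comparison, not a decimal one (the decimal 9.16 would be smaller than 9.6).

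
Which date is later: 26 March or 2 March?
26 March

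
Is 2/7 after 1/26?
Yes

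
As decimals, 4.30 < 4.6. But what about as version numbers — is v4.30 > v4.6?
True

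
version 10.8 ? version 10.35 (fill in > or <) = <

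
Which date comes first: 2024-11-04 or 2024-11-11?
2024-11-04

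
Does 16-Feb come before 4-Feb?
No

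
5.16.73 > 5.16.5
True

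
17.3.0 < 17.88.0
True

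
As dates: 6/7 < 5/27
False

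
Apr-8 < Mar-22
False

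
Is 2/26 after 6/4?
No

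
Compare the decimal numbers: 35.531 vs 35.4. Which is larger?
35.531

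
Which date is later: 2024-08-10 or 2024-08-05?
2024-08-10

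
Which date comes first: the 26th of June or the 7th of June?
the 7th of June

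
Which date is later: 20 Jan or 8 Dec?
8 Dec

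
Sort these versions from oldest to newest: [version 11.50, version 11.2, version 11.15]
[version 11.2, version 11.15, version 11.50]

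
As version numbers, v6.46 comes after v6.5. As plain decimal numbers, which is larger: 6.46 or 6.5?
6.5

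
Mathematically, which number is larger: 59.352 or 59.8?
59.8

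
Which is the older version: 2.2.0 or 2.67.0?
2.2.0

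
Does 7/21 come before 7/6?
No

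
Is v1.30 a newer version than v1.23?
Yes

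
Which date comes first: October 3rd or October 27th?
October 3rd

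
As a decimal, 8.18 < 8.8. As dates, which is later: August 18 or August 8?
August 18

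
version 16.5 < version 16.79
True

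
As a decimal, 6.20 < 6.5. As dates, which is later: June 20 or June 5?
June 20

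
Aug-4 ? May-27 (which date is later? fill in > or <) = >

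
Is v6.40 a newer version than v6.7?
Yes. Version numbers are compared segment by segment as integers, not as decimals: minor version 40 > 7, so v6.40 > v6.7 (even though the decimal 6.40 < 6.7).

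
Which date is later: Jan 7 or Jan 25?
Jan 25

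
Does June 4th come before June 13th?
Yes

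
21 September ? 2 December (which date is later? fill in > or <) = <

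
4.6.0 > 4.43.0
False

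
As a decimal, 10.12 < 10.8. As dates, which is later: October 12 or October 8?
October 12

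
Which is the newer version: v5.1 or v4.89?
v5.1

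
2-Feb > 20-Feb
False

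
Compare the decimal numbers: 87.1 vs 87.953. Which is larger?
87.953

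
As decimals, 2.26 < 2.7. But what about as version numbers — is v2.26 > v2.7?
True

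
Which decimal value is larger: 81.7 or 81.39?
81.7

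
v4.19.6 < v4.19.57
True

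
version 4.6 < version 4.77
True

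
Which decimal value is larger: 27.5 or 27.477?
27.5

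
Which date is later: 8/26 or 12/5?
12/5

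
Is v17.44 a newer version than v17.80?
No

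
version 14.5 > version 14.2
True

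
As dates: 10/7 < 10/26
True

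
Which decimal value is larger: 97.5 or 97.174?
97.5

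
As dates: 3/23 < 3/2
False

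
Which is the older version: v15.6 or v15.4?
v15.4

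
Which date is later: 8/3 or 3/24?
8/3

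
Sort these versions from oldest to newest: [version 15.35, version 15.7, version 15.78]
[version 15.7, version 15.35, version 15.78]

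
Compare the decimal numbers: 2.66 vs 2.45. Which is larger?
2.66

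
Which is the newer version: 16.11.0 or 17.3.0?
17.3.0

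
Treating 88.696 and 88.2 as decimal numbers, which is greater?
88.696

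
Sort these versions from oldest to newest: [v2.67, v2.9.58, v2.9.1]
[v2.9.1, v2.9.58, v2.67]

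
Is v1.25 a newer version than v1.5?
Yes. Version numbers are compared segment by segment as integers, not as decimals: minor version 25 > 5, so v1.25 > v1.5 (even though the decimal 1.25 < 1.5).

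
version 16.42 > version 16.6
True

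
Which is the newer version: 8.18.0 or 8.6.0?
8.18.0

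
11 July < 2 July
False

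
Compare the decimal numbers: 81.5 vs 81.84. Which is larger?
81.84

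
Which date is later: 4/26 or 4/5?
4/26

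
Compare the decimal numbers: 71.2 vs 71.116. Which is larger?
71.2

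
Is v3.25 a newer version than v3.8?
Yes. Version numbers are compared segment by segment as integers, not as decimals: minor version 25 > 8, so v3.25 > v3.8 (even though the decimal 3.25 < 3.8).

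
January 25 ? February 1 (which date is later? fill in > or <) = <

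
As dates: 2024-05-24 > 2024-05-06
True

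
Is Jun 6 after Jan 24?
Yes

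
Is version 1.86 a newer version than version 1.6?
Yes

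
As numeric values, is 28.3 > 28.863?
False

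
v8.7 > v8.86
False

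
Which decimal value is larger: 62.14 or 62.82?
62.82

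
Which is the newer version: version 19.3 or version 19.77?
version 19.77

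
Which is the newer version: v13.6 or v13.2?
v13.6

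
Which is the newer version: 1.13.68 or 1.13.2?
1.13.68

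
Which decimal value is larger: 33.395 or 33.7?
33.7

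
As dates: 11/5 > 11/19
False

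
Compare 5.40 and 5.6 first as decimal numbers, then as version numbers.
As decimals: 5.40 < 5.6. As versions: v5.40 > v5.6 (minor version 40 > 6).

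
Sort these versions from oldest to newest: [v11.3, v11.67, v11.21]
[v11.3, v11.21, v11.67]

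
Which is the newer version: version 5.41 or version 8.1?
version 8.1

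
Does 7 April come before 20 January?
No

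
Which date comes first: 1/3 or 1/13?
1/3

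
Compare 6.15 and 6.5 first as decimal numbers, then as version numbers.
As decimals: 6.15 < 6.5. As versions: v6.15 > v6.5 (minor version 15 > 5).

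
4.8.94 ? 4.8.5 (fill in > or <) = >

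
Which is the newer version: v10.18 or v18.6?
v18.6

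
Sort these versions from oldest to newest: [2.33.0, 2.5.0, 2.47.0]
[2.5.0, 2.33.0, 2.47.0]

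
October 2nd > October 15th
False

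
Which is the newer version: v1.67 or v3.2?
v3.2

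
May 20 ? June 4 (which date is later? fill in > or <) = <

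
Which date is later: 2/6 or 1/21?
2/6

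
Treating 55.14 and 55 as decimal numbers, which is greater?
55.14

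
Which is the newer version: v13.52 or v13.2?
v13.52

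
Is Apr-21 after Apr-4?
Yes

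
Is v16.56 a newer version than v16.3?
Yes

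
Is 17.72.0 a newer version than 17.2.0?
Yes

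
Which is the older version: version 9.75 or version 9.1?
version 9.1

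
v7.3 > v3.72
True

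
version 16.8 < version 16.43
True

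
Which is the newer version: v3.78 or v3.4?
v3.78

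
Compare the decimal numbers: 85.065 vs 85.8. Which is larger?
85.8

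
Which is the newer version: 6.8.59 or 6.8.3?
6.8.59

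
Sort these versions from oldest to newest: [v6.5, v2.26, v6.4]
[v2.26, v6.4, v6.5]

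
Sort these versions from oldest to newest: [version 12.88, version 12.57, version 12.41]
[version 12.41, version 12.57, version 12.88]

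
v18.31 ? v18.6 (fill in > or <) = >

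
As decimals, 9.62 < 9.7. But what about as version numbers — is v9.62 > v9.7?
True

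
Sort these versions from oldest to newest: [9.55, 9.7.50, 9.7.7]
[9.7.7, 9.7.50, 9.55]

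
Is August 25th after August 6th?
Yes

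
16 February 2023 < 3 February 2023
False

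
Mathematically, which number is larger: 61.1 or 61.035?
61.1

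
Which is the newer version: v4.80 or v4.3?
v4.80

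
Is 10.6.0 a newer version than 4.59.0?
Yes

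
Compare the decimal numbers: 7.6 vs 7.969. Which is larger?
7.969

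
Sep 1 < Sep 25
True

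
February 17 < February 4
False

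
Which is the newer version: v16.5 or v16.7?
v16.7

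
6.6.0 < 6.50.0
True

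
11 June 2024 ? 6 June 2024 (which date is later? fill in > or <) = >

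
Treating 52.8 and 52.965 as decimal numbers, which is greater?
52.965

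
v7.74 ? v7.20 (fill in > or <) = >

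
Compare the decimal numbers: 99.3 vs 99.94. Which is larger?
99.94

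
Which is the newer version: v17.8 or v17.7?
v17.8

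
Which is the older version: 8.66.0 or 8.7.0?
8.7.0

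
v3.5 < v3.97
True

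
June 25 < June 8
False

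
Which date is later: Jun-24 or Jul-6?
Jul-6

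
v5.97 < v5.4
False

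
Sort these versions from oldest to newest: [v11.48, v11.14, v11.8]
[v11.8, v11.14, v11.48]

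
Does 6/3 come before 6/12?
Yes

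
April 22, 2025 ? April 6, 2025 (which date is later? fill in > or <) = >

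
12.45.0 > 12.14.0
True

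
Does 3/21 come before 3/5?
No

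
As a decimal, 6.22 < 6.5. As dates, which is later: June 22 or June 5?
June 22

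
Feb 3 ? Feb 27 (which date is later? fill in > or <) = <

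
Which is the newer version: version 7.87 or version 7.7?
version 7.87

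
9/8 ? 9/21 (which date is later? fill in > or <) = <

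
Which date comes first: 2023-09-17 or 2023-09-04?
2023-09-04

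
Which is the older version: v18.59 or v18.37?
v18.37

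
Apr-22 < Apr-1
False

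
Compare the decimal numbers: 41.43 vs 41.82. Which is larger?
41.82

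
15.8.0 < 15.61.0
True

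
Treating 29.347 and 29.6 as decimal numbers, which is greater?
29.6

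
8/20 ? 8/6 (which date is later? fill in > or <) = >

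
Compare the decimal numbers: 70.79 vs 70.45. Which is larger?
70.79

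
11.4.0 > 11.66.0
False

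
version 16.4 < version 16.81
True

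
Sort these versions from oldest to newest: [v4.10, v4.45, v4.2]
[v4.2, v4.10, v4.45]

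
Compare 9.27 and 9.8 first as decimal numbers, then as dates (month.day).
As decimals: 9.27 < 9.8. As dates: 9/27 is later than 9/8 (day 27 > day 8).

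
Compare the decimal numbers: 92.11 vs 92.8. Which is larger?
92.8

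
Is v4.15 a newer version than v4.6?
Yes. Version numbers are compared segment by segment as integers, not as decimals: minor version 15 > 6, so v4.15 > v4.6 (even though the decimal 4.15 < 4.6).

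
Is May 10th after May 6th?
Yes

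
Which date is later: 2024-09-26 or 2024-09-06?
2024-09-26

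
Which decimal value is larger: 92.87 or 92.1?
92.87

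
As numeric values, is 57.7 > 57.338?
True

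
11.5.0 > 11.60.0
False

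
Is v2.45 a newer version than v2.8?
Yes. Version numbers are compared segment by segment as integers, not as decimals: minor version 45 > 8, so v2.45 > v2.8 (even though the decimal 2.45 < 2.8).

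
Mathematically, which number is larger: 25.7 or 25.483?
25.7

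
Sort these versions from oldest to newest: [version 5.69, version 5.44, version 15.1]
[version 5.44, version 5.69, version 15.1]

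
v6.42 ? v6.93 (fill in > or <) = <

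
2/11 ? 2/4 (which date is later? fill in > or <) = >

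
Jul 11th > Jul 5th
True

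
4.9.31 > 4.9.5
True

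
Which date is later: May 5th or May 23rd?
May 23rd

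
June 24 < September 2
True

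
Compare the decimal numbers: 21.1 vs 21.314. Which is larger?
21.314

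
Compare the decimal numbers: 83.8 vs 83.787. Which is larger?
83.8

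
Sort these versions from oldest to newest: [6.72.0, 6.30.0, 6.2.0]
[6.2.0, 6.30.0, 6.72.0]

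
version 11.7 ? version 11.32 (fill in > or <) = <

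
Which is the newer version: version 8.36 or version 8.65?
version 8.65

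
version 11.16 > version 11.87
False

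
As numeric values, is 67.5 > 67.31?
True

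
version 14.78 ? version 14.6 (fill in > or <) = >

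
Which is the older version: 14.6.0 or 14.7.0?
14.6.0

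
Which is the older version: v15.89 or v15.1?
v15.1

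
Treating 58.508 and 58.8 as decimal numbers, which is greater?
58.8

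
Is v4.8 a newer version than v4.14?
No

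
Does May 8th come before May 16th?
Yes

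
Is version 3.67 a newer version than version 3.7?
Yes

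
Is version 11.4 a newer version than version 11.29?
No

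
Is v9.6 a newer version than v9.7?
No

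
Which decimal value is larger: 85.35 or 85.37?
85.37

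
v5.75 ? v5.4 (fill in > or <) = >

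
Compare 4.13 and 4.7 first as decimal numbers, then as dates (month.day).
As decimals: 4.13 < 4.7. As dates: 4/13 is later than 4/7 (day 13 > day 7).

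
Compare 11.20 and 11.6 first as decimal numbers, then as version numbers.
As decimals: 11.20 < 11.6. As versions: v11.20 > v11.6 (minor version 20 > 6).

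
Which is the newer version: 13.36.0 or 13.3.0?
13.36.0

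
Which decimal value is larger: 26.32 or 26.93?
26.93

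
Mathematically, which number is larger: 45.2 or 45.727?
45.727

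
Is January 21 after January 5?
Yes. Day 21 comes after day 5 in January — this is a date comparison, not a decimal one (the decimal 1.21 would be smaller than 1.5).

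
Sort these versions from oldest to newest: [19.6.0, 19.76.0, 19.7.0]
[19.6.0, 19.7.0, 19.76.0]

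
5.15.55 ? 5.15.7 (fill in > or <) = >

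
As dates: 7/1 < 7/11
True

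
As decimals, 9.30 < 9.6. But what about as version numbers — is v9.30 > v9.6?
True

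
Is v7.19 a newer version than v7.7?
Yes. Version numbers are compared segment by segment as integers, not as decimals: minor version 19 > 7, so v7.19 > v7.7 (even though the decimal 7.19 < 7.7).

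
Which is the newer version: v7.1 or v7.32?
v7.32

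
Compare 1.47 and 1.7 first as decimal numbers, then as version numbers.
As decimals: 1.47 < 1.7. As versions: v1.47 > v1.7 (minor version 47 > 7).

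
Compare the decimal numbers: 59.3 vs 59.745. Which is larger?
59.745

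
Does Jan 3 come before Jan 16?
Yes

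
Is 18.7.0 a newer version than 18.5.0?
Yes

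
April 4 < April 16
True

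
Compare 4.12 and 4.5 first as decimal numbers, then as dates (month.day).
As decimals: 4.12 < 4.5. As dates: 4/12 is later than 4/5 (day 12 > day 5).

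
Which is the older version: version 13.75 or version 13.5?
version 13.5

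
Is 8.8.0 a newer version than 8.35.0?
No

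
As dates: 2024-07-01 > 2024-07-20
False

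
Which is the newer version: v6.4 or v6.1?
v6.4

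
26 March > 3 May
False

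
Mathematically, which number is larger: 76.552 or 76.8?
76.8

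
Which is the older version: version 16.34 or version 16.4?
version 16.4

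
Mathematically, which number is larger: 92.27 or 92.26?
92.27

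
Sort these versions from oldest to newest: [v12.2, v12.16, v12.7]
[v12.2, v12.7, v12.16]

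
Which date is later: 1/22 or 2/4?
2/4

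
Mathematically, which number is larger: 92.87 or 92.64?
92.87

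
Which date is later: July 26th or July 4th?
July 26th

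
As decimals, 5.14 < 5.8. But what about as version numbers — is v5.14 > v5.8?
True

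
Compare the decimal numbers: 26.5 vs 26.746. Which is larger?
26.746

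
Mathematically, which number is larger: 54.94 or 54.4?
54.94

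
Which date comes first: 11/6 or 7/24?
7/24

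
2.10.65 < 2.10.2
False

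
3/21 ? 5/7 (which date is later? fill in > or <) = <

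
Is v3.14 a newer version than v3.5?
Yes. Version numbers are compared segment by segment as integers, not as decimals: minor version 14 > 5, so v3.14 > v3.5 (even though the decimal 3.14 < 3.5).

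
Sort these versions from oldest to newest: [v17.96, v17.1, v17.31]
[v17.1, v17.31, v17.96]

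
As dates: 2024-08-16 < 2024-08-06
False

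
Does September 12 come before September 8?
No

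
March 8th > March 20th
False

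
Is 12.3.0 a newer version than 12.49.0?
No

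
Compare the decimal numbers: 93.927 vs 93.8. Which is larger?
93.927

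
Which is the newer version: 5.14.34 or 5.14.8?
5.14.34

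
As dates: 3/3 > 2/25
True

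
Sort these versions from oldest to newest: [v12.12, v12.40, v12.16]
[v12.12, v12.16, v12.40]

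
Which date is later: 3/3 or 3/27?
3/27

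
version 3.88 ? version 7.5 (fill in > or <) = <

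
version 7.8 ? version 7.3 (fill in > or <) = >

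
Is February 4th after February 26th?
No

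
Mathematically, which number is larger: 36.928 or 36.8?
36.928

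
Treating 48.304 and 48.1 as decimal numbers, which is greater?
48.304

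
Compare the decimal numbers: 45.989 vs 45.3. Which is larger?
45.989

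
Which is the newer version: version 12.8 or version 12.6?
version 12.8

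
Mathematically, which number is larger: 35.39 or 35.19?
35.39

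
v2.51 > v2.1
True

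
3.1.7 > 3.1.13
False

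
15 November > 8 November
True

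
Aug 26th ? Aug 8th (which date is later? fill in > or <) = >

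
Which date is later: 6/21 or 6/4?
6/21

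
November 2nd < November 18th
True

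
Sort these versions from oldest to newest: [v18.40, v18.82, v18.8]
[v18.8, v18.40, v18.82]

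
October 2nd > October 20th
False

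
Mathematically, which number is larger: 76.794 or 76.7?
76.794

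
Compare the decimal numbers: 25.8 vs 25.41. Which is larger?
25.8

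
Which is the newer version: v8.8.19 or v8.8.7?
v8.8.19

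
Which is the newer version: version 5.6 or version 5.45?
version 5.45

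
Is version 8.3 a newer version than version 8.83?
No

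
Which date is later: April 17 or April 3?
April 17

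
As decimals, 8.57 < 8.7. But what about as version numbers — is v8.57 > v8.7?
True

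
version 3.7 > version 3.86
False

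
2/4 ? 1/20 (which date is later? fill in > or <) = >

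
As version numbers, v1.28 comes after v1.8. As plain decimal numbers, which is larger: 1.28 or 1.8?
1.8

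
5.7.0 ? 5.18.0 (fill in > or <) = <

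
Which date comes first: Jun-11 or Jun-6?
Jun-6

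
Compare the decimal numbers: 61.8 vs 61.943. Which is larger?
61.943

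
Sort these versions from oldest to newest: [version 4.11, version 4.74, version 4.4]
[version 4.4, version 4.11, version 4.74]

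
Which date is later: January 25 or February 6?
February 6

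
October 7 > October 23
False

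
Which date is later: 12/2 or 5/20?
12/2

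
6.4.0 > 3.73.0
True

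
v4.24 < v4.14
False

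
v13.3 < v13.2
False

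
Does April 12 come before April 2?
No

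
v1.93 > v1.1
True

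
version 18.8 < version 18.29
True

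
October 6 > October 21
False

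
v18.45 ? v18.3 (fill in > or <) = >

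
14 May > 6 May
True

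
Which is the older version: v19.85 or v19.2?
v19.2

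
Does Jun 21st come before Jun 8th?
No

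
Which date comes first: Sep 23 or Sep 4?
Sep 4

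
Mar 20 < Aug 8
True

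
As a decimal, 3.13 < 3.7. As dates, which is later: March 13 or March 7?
March 13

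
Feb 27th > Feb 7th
True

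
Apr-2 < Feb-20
False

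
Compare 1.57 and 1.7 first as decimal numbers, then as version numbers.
As decimals: 1.57 < 1.7. As versions: v1.57 > v1.7 (minor version 57 > 7).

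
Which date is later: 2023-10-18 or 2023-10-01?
2023-10-18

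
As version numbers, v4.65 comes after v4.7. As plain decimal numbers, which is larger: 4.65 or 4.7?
4.7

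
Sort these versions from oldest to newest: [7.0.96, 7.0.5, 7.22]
[7.0.5, 7.0.96, 7.22]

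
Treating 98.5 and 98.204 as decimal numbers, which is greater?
98.5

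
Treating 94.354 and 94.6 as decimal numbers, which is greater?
94.6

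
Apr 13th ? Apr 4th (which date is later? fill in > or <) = >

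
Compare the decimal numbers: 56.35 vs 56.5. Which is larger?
56.5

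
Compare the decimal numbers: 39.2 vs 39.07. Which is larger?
39.2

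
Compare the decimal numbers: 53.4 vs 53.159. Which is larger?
53.4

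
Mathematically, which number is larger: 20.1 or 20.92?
20.92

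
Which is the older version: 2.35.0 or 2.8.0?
2.8.0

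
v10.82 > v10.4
True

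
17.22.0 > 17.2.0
True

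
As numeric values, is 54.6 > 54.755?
False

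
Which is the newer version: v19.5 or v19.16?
v19.16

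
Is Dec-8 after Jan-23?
Yes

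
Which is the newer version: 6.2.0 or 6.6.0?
6.6.0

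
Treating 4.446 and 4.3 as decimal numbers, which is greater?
4.446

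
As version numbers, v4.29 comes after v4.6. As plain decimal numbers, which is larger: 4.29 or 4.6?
4.6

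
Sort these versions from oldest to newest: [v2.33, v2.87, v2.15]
[v2.15, v2.33, v2.87]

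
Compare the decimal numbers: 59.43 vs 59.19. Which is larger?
59.43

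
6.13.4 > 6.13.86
False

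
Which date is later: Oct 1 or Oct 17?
Oct 17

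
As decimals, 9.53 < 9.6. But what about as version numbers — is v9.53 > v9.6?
True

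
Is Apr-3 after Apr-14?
No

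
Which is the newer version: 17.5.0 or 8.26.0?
17.5.0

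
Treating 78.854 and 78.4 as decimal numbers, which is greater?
78.854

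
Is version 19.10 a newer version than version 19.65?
No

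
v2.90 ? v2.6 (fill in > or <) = >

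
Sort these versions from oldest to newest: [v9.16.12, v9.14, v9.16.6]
[v9.14, v9.16.6, v9.16.12]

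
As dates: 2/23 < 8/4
True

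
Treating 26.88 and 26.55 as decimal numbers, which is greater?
26.88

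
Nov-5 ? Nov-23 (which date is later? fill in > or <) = <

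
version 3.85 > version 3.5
True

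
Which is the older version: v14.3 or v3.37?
v3.37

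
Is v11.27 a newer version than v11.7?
Yes. Version numbers are compared segment by segment as integers, not as decimals: minor version 27 > 7, so v11.27 > v11.7 (even though the decimal 11.27 < 11.7).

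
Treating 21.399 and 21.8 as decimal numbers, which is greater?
21.8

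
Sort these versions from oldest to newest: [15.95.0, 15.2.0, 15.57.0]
[15.2.0, 15.57.0, 15.95.0]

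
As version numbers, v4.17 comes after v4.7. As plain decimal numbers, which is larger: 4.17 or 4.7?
4.7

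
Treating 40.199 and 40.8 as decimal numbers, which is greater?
40.8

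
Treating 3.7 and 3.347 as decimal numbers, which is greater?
3.7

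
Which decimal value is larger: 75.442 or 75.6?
75.6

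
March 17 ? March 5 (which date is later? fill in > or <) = >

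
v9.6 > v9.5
True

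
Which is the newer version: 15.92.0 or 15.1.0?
15.92.0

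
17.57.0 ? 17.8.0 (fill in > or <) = >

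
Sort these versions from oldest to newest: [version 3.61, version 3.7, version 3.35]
[version 3.7, version 3.35, version 3.61]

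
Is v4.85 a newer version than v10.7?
No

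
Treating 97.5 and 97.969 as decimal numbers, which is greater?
97.969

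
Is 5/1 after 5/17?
No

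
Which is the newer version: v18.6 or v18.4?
v18.6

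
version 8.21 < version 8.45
True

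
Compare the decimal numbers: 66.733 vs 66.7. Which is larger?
66.733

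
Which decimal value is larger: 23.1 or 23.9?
23.9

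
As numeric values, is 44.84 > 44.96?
False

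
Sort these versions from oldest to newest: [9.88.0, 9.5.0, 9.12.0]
[9.5.0, 9.12.0, 9.88.0]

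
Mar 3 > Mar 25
False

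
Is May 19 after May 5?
Yes. Day 19 comes after day 5 in May — this is a date comparison, not a decimal one (the decimal 5.19 would be smaller than 5.5).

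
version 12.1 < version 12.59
True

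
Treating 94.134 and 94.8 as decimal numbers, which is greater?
94.8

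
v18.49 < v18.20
False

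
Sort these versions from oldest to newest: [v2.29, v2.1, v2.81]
[v2.1, v2.29, v2.81]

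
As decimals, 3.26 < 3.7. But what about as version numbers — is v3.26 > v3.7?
True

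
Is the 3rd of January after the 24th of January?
No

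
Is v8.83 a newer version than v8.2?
Yes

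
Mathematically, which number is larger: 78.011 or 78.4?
78.4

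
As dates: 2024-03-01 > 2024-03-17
False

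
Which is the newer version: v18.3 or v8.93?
v18.3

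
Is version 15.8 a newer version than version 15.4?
Yes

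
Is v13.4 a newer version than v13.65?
No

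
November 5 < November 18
True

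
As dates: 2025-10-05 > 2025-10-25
False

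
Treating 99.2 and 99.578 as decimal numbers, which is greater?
99.578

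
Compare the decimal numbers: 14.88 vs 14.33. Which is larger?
14.88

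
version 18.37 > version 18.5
True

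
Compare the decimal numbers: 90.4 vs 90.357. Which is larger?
90.4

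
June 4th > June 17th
False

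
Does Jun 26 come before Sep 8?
Yes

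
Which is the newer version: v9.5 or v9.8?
v9.8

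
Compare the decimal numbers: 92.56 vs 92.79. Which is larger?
92.79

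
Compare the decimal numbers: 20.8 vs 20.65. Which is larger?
20.8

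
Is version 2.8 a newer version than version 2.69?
No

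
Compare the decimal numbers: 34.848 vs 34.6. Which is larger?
34.848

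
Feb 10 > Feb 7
True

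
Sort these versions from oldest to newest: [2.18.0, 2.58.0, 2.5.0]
[2.5.0, 2.18.0, 2.58.0]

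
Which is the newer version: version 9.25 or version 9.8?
version 9.25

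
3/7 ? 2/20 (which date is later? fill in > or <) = >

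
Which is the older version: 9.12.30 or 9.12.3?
9.12.3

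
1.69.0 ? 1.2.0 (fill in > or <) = >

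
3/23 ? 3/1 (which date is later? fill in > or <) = >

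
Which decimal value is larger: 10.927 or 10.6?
10.927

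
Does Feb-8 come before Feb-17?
Yes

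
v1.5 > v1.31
False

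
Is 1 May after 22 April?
Yes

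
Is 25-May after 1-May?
Yes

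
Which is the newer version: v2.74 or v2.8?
v2.74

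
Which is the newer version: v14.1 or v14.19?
v14.19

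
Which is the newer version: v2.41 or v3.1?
v3.1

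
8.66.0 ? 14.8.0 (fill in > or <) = <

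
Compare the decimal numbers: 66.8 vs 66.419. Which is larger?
66.8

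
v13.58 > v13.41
True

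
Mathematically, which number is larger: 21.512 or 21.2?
21.512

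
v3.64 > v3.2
True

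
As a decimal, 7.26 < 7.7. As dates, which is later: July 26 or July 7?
July 26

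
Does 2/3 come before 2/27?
Yes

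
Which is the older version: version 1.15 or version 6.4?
version 1.15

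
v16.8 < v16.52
True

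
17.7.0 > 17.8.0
False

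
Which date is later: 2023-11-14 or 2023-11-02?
2023-11-14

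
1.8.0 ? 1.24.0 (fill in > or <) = <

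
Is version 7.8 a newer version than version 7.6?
Yes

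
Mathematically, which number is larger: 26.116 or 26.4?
26.4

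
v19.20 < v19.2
False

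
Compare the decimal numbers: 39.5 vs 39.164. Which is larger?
39.5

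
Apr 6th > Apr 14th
False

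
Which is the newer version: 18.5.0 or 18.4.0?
18.5.0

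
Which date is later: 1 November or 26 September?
1 November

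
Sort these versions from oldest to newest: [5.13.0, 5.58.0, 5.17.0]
[5.13.0, 5.17.0, 5.58.0]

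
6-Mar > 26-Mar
False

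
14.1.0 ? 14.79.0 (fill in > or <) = <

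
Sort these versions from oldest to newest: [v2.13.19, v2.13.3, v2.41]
[v2.13.3, v2.13.19, v2.41]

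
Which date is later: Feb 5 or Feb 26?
Feb 26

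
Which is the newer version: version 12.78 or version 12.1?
version 12.78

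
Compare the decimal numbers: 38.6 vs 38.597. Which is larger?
38.6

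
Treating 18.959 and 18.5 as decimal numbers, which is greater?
18.959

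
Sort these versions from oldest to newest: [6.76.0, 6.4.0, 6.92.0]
[6.4.0, 6.76.0, 6.92.0]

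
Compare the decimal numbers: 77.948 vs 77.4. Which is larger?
77.948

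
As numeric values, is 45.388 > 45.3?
True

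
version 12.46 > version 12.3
True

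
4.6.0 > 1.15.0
True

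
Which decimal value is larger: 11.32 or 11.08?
11.32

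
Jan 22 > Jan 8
True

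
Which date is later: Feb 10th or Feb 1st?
Feb 10th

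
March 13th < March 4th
False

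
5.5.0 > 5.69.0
False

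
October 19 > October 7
True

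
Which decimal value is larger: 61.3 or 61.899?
61.899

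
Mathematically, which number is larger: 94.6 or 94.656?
94.656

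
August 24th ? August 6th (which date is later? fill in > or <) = >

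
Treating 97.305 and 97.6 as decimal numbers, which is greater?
97.6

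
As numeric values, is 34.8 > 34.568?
True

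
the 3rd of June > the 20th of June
False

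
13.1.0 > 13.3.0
False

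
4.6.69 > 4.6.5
True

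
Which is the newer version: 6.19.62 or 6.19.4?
6.19.62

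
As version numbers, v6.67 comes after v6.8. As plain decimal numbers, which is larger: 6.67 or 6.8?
6.8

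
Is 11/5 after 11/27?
No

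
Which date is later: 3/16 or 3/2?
3/16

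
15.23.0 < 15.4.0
False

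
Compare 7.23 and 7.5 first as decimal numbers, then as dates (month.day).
As decimals: 7.23 < 7.5. As dates: 7/23 is later than 7/5 (day 23 > day 5).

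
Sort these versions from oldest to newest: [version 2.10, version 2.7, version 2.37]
[version 2.7, version 2.10, version 2.37]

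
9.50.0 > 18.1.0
False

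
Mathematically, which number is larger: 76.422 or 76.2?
76.422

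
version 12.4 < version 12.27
True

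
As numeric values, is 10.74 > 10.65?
True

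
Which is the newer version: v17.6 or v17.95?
v17.95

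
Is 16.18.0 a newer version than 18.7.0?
No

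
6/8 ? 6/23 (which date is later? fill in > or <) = <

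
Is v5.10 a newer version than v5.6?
Yes. Version numbers are compared segment by segment as integers, not as decimals: minor version 10 > 6, so v5.10 > v5.6 (even though the decimal 5.10 < 5.6).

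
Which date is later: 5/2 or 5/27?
5/27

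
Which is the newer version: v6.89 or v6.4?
v6.89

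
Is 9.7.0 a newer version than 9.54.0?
No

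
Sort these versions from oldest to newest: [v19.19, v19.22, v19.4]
[v19.4, v19.19, v19.22]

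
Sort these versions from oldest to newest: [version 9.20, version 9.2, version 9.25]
[version 9.2, version 9.20, version 9.25]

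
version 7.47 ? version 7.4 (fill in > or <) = >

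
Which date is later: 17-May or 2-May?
17-May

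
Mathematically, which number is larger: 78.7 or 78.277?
78.7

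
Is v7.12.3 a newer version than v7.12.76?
No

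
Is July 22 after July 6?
Yes. Day 22 comes after day 6 in July — this is a date comparison, not a decimal one (the decimal 7.22 would be smaller than 7.6).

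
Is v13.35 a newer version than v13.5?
Yes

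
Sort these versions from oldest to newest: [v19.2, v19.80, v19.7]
[v19.2, v19.7, v19.80]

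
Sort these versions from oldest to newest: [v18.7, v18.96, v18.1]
[v18.1, v18.7, v18.96]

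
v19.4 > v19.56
False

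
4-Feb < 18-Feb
True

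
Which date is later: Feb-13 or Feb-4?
Feb-13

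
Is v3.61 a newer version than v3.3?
Yes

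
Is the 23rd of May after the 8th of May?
Yes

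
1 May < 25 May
True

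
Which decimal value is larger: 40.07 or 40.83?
40.83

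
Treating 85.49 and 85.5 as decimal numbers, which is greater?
85.5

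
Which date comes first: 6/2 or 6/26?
6/2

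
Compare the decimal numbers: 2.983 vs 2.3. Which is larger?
2.983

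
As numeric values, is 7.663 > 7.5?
True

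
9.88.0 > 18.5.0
False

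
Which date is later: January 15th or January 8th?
January 15th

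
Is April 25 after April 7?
Yes. Day 25 comes after day 7 in April — this is a date comparison, not a decimal one (the decimal 4.25 would be smaller than 4.7).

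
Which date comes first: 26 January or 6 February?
26 January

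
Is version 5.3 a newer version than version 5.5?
No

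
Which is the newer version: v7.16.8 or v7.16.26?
v7.16.26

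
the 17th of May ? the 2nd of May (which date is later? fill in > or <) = >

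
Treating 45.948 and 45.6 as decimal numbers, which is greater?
45.948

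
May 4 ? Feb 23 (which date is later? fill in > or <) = >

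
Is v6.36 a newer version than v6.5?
Yes. Version numbers are compared segment by segment as integers, not as decimals: minor version 36 > 5, so v6.36 > v6.5 (even though the decimal 6.36 < 6.5).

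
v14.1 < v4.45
False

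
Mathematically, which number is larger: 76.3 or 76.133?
76.3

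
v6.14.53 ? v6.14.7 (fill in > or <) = >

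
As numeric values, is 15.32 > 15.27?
True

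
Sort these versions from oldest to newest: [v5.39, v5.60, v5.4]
[v5.4, v5.39, v5.60]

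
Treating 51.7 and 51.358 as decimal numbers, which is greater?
51.7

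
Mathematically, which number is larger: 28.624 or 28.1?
28.624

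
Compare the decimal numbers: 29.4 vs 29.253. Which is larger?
29.4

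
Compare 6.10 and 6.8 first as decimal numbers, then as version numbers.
As decimals: 6.10 < 6.8. As versions: v6.10 > v6.8 (minor version 10 > 8).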